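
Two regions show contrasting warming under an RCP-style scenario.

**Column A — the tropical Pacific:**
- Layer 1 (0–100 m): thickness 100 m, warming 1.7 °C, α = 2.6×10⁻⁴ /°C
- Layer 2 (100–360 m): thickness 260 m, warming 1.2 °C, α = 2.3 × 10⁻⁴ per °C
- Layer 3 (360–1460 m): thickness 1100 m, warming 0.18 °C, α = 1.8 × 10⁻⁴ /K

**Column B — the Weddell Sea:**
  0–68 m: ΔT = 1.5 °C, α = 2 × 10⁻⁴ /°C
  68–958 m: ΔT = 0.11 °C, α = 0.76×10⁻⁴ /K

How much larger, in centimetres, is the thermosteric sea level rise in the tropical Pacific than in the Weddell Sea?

12 cm

A 0–100 m: 2.6×10⁻⁴ × 1.7 × 100 = 0.04420 m
A 1.2 × 2.3×10⁻⁴ × 260 = 0.07176 m
A 0.18 × 1.8×10⁻⁴ × 1100 = 0.03564 m
A total: 0.15160 m
B 2×10⁻⁴ × 68 × 1.5 = 0.02040 m
B Layer 2: 0.11 × 0.76×10⁻⁴ × 890 = 0.0074404 m
B total: 0.0278404 m
Difference: 0.15160 − 0.0278404 = 0.1237596 m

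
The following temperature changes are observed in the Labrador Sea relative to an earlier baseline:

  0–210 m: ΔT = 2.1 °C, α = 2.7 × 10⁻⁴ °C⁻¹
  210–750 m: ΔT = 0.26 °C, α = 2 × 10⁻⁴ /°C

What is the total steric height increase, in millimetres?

Layer 1: 2.1 × 2.7×10⁻⁴ × 210 = 0.11907 m
210–750 m: 540 × 0.26 × 2×10⁻⁴ = 0.02808 m
Δh = 0.11907 + 0.02808 = 0.14715 m ≈ 147 mm

Δh ≈ 147 mm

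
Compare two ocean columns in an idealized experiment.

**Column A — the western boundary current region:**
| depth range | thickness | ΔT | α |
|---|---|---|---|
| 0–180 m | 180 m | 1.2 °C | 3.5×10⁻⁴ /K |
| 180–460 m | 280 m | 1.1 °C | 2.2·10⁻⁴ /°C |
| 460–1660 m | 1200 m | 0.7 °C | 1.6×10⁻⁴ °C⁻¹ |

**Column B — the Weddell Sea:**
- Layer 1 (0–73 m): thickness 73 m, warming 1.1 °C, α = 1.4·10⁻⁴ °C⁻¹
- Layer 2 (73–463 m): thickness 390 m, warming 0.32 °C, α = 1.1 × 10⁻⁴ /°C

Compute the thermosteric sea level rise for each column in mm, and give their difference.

Δh_A ≈ 280 mm, Δh_B ≈ 25 mm; difference ≈ 250 mm

A 180 × 3.5×10⁻⁴ × 1.2 = 0.07560 m
A 280 × 2.2×10⁻⁴ × 1.1 = 0.06776 m
A 460–1660 m: 1200 × 0.7 × 1.6×10⁻⁴ = 0.13440 m
A total: 0.27776 m
B Layer 1: 73 × 1.4×10⁻⁴ × 1.1 = 0.011242 m
B Layer 2: 390 × 1.1×10⁻⁴ × 0.32 = 0.013728 m
B total: 0.02497 m
Difference: 0.27776 − 0.02497 = 0.25279 m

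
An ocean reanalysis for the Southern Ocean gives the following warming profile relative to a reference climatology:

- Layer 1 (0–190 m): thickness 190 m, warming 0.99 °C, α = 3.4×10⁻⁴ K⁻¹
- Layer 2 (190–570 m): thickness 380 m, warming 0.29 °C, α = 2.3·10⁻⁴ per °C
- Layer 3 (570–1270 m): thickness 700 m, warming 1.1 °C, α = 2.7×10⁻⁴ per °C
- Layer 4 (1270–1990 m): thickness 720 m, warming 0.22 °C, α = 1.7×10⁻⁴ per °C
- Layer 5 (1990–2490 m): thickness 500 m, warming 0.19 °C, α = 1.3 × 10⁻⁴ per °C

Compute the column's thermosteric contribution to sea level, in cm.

0–190 m: 3.4×10⁻⁴ × 0.99 × 190 = 0.063954 m
Layer 2: 380 × 2.3×10⁻⁴ × 0.29 = 0.025346 m
700 × 1.1 × 2.7×10⁻⁴ = 0.20790 m
720 × 0.22 × 1.7×10⁻⁴ = 0.026928 m
1990–2490 m: 500 × 0.19 × 1.3×10⁻⁴ = 0.01235 m
Δh = 0.063954 + 0.025346 + 0.20790 + 0.026928 + 0.01235 = 0.336478 m ≈ 33.6 cm

33.6 cm of thermosteric rise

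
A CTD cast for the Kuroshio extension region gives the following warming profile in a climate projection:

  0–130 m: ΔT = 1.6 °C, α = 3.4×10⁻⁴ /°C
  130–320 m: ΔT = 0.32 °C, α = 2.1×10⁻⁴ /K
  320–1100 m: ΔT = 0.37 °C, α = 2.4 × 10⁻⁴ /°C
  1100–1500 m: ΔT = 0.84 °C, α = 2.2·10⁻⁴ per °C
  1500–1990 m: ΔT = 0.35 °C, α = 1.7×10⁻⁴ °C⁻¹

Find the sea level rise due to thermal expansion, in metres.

130 × 1.6 × 3.4×10⁻⁴ = 0.07072 m
Layer 2: 190 × 2.1×10⁻⁴ × 0.32 = 0.012768 m
0.37 × 780 × 2.4×10⁻⁴ = 0.069264 m
2.2×10⁻⁴ × 400 × 0.84 = 0.07392 m
490 × 1.7×10⁻⁴ × 0.35 = 0.029155 m
Δh = 0.07072 + 0.012768 + 0.069264 + 0.07392 + 0.029155 = 0.255827 m ≈ 0.256 m

Δh = 0.256 m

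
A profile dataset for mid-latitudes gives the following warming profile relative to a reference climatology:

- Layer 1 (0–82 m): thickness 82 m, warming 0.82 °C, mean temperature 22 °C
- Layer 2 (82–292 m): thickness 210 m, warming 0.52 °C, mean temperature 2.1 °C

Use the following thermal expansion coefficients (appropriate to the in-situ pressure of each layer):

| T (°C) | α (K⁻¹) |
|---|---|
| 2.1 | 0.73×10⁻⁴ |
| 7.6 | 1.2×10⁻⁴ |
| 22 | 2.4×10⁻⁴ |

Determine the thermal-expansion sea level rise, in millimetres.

Δh ≈ 24.1 mm

Layer 1 at 22 °C → α = 2.4×10⁻⁴ K⁻¹
Layer 2 at 2.1 °C → α = 0.73×10⁻⁴ K⁻¹
Layer 1: 0.82 × 82 × 2.4×10⁻⁴ = 0.0161376 m
82–292 m: 0.73×10⁻⁴ × 0.52 × 210 = 0.0079716 m
Δh = 0.0161376 + 0.0079716 = 0.0241092 m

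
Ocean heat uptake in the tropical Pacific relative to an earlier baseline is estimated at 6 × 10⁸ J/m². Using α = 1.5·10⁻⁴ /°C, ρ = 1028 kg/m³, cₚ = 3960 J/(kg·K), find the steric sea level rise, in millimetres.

Δh = 22.1 mm

Δh = αQ/(ρcₚ) = 1.5×10⁻⁴ × 6×10⁸ / (1028 × 3960) ≈ 0.022108 m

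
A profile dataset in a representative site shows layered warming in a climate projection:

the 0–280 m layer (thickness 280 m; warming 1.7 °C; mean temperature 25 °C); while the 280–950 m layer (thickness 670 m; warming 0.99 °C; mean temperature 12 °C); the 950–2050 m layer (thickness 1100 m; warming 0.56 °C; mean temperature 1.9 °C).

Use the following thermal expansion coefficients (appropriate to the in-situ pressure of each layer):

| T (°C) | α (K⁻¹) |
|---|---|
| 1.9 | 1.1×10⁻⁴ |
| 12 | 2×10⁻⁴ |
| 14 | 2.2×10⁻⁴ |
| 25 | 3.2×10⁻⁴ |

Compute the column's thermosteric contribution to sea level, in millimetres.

Layer 1 at 25 °C → α = 3.2×10⁻⁴ K⁻¹
Layer 2 at 12 °C → α = 2×10⁻⁴ K⁻¹
Layer 3 at 1.9 °C → α = 1.1×10⁻⁴ K⁻¹
0–280 m: 3.2×10⁻⁴ × 280 × 1.7 = 0.15232 m
280–950 m: 2×10⁻⁴ × 670 × 0.99 = 0.13266 m
0.56 × 1.1×10⁻⁴ × 1100 = 0.06776 m
Δh = 0.15232 + 0.13266 + 0.06776 = 0.35274 m

Δh = 353 mm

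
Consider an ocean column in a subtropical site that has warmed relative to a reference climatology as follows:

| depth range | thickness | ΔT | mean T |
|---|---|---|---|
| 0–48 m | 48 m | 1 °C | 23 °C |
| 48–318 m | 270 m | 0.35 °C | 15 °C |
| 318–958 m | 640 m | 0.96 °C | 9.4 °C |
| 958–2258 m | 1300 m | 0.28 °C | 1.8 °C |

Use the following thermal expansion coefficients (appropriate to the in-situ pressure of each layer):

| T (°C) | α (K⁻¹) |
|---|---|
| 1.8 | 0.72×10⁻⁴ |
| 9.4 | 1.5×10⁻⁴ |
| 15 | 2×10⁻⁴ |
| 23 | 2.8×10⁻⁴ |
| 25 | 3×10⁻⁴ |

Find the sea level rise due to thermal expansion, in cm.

Layer 1 at 23 °C → α = 2.8×10⁻⁴ K⁻¹
Layer 2 at 15 °C → α = 2×10⁻⁴ K⁻¹
Layer 3 at 9.4 °C → α = 1.5×10⁻⁴ K⁻¹
Layer 4 at 1.8 °C → α = 0.72×10⁻⁴ K⁻¹
Layer 1: 48 × 1 × 2.8×10⁻⁴ = 0.01344 m
Layer 2: 0.35 × 2×10⁻⁴ × 270 = 0.01890 m
318–958 m: 640 × 1.5×10⁻⁴ × 0.96 = 0.09216 m
958–2258 m: 0.72×10⁻⁴ × 0.28 × 1300 = 0.026208 m
Δh = 0.01344 + 0.01890 + 0.09216 + 0.026208 = 0.150708 m ≈ 15.1 cm

about 15.1 cm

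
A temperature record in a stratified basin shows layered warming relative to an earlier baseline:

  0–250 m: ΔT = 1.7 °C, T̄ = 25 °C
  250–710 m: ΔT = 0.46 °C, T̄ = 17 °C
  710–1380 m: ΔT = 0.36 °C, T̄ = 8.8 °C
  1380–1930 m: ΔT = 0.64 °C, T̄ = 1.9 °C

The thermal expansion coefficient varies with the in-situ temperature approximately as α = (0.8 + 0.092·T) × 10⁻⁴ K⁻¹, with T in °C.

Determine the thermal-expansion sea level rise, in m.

about 0.255 m

Layer 1: α = (0.8 + 0.092×25)×10⁻⁴ = 3.1×10⁻⁴ K⁻¹
Layer 2: α = (0.8 + 0.092×17)×10⁻⁴ = 2.364×10⁻⁴ K⁻¹
Layer 3: α = (0.8 + 0.092×8.8)×10⁻⁴ = 1.6096×10⁻⁴ K⁻¹
Layer 4: α = (0.8 + 0.092×1.9)×10⁻⁴ = 0.9748×10⁻⁴ K⁻¹
Layer 1: 1.7 × 250 × 3.1×10⁻⁴ = 0.13175 m
460 × 2.364×10⁻⁴ × 0.46 = 0.05002224 m
710–1380 m: 0.36 × 1.6096×10⁻⁴ × 670 = 0.038823552 m
Layer 4: 550 × 0.9748×10⁻⁴ × 0.64 = 0.03431296 m
Δh = 0.13175 + 0.05002224 + 0.038823552 + 0.03431296 = 0.254908752 m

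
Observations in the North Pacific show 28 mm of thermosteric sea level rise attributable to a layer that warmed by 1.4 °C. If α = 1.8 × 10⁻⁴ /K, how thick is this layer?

about 110 m

H = Δh/(αΔT) = 0.028 / (1.8×10⁻⁴ × 1.4) ≈ 111.1 m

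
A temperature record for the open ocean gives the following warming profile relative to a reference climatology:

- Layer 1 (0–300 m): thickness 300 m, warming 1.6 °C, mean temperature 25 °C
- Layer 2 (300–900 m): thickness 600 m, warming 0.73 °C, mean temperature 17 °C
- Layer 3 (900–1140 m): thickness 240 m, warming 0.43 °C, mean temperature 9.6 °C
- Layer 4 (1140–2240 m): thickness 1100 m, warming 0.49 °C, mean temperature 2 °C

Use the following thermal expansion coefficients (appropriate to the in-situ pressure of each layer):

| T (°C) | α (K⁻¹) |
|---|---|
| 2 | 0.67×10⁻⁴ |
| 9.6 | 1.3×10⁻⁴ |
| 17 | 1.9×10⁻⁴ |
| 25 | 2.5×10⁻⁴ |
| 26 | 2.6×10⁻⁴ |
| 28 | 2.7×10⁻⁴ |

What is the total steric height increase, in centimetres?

about 25.3 cm

Layer 1 at 25 °C → α = 2.5×10⁻⁴ K⁻¹
Layer 2 at 17 °C → α = 1.9×10⁻⁴ K⁻¹
Layer 3 at 9.6 °C → α = 1.3×10⁻⁴ K⁻¹
Layer 4 at 2 °C → α = 0.67×10⁻⁴ K⁻¹
1.6 × 2.5×10⁻⁴ × 300 = 0.12000 m
600 × 1.9×10⁻⁴ × 0.73 = 0.08322 m
900–1140 m: 0.43 × 240 × 1.3×10⁻⁴ = 0.013416 m
0.49 × 0.67×10⁻⁴ × 1100 = 0.036113 m
Δh = 0.12000 + 0.08322 + 0.013416 + 0.036113 = 0.252749 m ≈ 25.3 cm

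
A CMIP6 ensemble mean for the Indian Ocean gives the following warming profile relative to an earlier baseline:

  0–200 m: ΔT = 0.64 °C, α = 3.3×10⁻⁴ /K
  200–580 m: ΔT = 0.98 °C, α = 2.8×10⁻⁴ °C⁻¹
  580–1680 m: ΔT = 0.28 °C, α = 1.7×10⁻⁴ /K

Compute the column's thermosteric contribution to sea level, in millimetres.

about 199 mm

Layer 1: 3.3×10⁻⁴ × 200 × 0.64 = 0.04224 m
2.8×10⁻⁴ × 0.98 × 380 = 0.104272 m
580–1680 m: 1.7×10⁻⁴ × 0.28 × 1100 = 0.05236 m
Δh = 0.04224 + 0.104272 + 0.05236 = 0.198872 m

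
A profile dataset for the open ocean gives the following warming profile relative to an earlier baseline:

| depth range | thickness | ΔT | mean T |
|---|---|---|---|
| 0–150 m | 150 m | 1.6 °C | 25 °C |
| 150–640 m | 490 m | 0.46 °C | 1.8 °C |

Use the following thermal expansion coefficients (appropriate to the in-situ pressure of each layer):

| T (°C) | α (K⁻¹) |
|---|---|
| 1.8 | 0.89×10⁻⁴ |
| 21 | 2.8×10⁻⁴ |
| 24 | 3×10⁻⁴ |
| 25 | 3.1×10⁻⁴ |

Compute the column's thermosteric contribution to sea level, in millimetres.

Layer 1 at 25 °C → α = 3.1×10⁻⁴ K⁻¹
Layer 2 at 1.8 °C → α = 0.89×10⁻⁴ K⁻¹
3.1×10⁻⁴ × 1.6 × 150 = 0.07440 m
0.89×10⁻⁴ × 490 × 0.46 = 0.0200606 m
Δh = 0.07440 + 0.0200606 = 0.0944606 m

94.5 mm of thermosteric rise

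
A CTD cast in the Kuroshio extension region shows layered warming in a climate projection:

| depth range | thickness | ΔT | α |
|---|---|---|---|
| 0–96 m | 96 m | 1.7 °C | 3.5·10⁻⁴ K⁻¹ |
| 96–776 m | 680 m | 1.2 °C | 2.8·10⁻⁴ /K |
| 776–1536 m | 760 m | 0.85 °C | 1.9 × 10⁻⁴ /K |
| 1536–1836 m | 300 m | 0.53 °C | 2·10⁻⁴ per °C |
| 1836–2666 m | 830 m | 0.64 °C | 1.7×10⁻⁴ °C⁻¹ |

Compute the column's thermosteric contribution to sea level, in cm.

Δh ≈ 53 cm

1.7 × 3.5×10⁻⁴ × 96 = 0.05712 m
2.8×10⁻⁴ × 680 × 1.2 = 0.22848 m
1.9×10⁻⁴ × 760 × 0.85 = 0.12274 m
300 × 2×10⁻⁴ × 0.53 = 0.03180 m
830 × 0.64 × 1.7×10⁻⁴ = 0.090304 m
Δh = 0.05712 + 0.22848 + 0.12274 + 0.03180 + 0.090304 = 0.530444 m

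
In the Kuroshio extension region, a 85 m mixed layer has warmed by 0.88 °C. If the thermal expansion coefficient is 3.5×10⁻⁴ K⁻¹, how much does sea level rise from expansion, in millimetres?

Δh = αΔT·H = 3.5×10⁻⁴ × 0.88 × 85 = 0.02618 m

Δh ≈ 26.2 mm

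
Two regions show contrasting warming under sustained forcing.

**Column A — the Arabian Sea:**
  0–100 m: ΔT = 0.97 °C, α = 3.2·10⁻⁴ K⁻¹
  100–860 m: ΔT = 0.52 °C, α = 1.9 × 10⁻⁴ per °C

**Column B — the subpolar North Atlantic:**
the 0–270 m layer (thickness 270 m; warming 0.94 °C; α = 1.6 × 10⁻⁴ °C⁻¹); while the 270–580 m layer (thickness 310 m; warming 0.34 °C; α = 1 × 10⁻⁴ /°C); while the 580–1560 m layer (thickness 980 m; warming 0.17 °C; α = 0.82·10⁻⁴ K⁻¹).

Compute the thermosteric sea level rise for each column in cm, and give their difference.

Δh_A ≈ 11 cm, Δh_B ≈ 6.5 cm; difference ≈ 4.1 cm

A Layer 1: 100 × 0.97 × 3.2×10⁻⁴ = 0.03104 m
A 100–860 m: 0.52 × 760 × 1.9×10⁻⁴ = 0.075088 m
A total: 0.106128 m
B 0.94 × 270 × 1.6×10⁻⁴ = 0.040608 m
B 1×10⁻⁴ × 0.34 × 310 = 0.01054 m
B Layer 3: 980 × 0.82×10⁻⁴ × 0.17 = 0.0136612 m
B total: 0.0648092 m
Difference: 0.106128 − 0.0648092 = 0.0413188 m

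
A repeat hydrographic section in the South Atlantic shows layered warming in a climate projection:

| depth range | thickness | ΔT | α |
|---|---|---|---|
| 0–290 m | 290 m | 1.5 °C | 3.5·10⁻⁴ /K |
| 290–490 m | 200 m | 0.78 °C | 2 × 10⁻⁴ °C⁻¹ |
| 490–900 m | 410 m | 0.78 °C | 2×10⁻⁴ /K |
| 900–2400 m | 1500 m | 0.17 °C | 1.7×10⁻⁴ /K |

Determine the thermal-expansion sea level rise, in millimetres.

0–290 m: 3.5×10⁻⁴ × 290 × 1.5 = 0.15225 m
290–490 m: 200 × 0.78 × 2×10⁻⁴ = 0.03120 m
Layer 3: 2×10⁻⁴ × 410 × 0.78 = 0.06396 m
0.17 × 1500 × 1.7×10⁻⁴ = 0.04335 m
Δh = 0.15225 + 0.03120 + 0.06396 + 0.04335 = 0.29076 m ≈ 290 mm

about 290 mm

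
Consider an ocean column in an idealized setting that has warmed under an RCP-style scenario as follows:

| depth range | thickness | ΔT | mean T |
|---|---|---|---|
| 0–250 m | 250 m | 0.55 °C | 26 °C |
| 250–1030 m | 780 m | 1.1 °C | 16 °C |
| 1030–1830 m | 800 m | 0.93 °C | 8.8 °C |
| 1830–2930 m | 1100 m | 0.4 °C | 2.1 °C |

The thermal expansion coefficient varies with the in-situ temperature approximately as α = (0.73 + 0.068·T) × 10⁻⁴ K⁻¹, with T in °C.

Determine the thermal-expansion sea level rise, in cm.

Layer 1: α = (0.73 + 0.068×26)×10⁻⁴ = 2.498×10⁻⁴ K⁻¹
Layer 2: α = (0.73 + 0.068×16)×10⁻⁴ = 1.818×10⁻⁴ K⁻¹
Layer 3: α = (0.73 + 0.068×8.8)×10⁻⁴ = 1.3284×10⁻⁴ K⁻¹
Layer 4: α = (0.73 + 0.068×2.1)×10⁻⁴ = 0.8728×10⁻⁴ K⁻¹
Layer 1: 2.498×10⁻⁴ × 250 × 0.55 = 0.0343475 m
1.1 × 1.818×10⁻⁴ × 780 = 0.1559844 m
Layer 3: 1.3284×10⁻⁴ × 800 × 0.93 = 0.09883296 m
Layer 4: 0.8728×10⁻⁴ × 1100 × 0.4 = 0.0384032 m
Δh = 0.0343475 + 0.1559844 + 0.09883296 + 0.0384032 = 0.32756806 m ≈ 32.8 cm

Δh = 32.8 cm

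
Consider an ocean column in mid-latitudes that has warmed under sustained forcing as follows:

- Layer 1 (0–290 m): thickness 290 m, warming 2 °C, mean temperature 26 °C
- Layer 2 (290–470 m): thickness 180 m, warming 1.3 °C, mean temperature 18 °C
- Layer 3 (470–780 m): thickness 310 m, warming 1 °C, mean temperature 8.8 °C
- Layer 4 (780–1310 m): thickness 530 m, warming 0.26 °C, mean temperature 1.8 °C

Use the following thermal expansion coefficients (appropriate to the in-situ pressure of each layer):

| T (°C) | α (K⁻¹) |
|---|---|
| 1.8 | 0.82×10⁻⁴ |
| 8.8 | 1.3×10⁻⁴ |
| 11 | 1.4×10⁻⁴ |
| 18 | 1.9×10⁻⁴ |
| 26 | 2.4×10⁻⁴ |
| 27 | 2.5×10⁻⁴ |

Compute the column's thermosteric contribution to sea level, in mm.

235 mm of thermosteric rise

Layer 1 at 26 °C → α = 2.4×10⁻⁴ K⁻¹
Layer 2 at 18 °C → α = 1.9×10⁻⁴ K⁻¹
Layer 3 at 8.8 °C → α = 1.3×10⁻⁴ K⁻¹
Layer 4 at 1.8 °C → α = 0.82×10⁻⁴ K⁻¹
Layer 1: 290 × 2 × 2.4×10⁻⁴ = 0.13920 m
290–470 m: 180 × 1.3 × 1.9×10⁻⁴ = 0.04446 m
Layer 3: 1 × 310 × 1.3×10⁻⁴ = 0.04030 m
Layer 4: 530 × 0.82×10⁻⁴ × 0.26 = 0.0112996 m
Δh = 0.13920 + 0.04446 + 0.04030 + 0.0112996 = 0.2352596 m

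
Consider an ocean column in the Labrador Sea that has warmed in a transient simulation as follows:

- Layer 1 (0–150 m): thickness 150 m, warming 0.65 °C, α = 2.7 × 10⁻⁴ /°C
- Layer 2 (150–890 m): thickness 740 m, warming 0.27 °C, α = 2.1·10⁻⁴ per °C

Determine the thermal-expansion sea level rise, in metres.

Δh = 0.068 m

2.7×10⁻⁴ × 150 × 0.65 = 0.026325 m
Layer 2: 2.1×10⁻⁴ × 0.27 × 740 = 0.041958 m
Δh = 0.026325 + 0.041958 = 0.068283 m ≈ 0.068 m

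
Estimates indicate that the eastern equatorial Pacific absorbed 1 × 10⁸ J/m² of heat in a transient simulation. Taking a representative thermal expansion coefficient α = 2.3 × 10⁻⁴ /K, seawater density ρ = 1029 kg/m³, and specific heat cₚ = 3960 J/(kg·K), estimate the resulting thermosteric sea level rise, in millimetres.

5.64 mm

Δh = αQ/(ρcₚ) = 2.3×10⁻⁴ × 1×10⁸ / (1029 × 3960) ≈ 0.0056444 m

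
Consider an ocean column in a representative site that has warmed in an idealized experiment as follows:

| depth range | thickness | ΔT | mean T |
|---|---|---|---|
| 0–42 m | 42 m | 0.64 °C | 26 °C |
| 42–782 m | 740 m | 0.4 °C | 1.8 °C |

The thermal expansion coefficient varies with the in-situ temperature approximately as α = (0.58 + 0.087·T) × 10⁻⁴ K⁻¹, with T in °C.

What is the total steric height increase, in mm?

Layer 1: α = (0.58 + 0.087×26)×10⁻⁴ = 2.842×10⁻⁴ K⁻¹
Layer 2: α = (0.58 + 0.087×1.8)×10⁻⁴ = 0.7366×10⁻⁴ K⁻¹
2.842×10⁻⁴ × 0.64 × 42 = 0.007639296 m
Layer 2: 0.7366×10⁻⁴ × 0.4 × 740 = 0.02180336 m
Δh = 0.007639296 + 0.02180336 = 0.029442656 m

about 29.4 mm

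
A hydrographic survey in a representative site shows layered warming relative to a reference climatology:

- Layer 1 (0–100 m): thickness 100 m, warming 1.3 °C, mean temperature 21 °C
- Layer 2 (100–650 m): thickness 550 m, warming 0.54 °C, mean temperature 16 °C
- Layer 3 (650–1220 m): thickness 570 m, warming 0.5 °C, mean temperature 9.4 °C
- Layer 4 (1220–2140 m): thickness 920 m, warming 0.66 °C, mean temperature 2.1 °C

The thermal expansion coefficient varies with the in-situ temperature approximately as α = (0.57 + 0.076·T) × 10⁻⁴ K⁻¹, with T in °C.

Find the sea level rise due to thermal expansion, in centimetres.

Layer 1: α = (0.57 + 0.076×21)×10⁻⁴ = 2.166×10⁻⁴ K⁻¹
Layer 2: α = (0.57 + 0.076×16)×10⁻⁴ = 1.786×10⁻⁴ K⁻¹
Layer 3: α = (0.57 + 0.076×9.4)×10⁻⁴ = 1.2844×10⁻⁴ K⁻¹
Layer 4: α = (0.57 + 0.076×2.1)×10⁻⁴ = 0.7296×10⁻⁴ K⁻¹
100 × 2.166×10⁻⁴ × 1.3 = 0.028158 m
100–650 m: 1.786×10⁻⁴ × 550 × 0.54 = 0.0530442 m
Layer 3: 0.5 × 570 × 1.2844×10⁻⁴ = 0.0366054 m
Layer 4: 0.7296×10⁻⁴ × 0.66 × 920 = 0.044301312 m
Δh = 0.028158 + 0.0530442 + 0.0366054 + 0.044301312 = 0.162108912 m ≈ 16.2 cm

Δh ≈ 16.2 cm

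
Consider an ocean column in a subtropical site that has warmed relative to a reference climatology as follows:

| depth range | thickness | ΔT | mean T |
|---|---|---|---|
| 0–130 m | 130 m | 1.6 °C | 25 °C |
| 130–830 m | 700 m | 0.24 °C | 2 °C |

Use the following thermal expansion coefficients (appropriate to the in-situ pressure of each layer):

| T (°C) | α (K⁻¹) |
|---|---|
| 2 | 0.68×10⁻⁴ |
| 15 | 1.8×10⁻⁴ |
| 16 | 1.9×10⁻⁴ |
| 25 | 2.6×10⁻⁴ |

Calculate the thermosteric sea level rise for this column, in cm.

Layer 1 at 25 °C → α = 2.6×10⁻⁴ K⁻¹
Layer 2 at 2 °C → α = 0.68×10⁻⁴ K⁻¹
0–130 m: 1.6 × 2.6×10⁻⁴ × 130 = 0.05408 m
Layer 2: 0.24 × 0.68×10⁻⁴ × 700 = 0.011424 m
Δh = 0.05408 + 0.011424 = 0.065504 m

about 6.55 cm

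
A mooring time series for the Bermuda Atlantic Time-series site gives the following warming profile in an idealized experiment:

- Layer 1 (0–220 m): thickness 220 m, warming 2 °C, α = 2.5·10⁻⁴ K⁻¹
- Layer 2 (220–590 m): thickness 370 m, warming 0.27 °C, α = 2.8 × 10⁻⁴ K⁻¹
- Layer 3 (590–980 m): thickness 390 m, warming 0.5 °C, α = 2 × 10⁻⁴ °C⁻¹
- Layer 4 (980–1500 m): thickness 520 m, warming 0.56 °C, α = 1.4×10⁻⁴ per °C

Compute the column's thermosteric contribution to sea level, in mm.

about 220 mm

2.5×10⁻⁴ × 2 × 220 = 0.11000 m
2.8×10⁻⁴ × 0.27 × 370 = 0.027972 m
Layer 3: 0.5 × 2×10⁻⁴ × 390 = 0.03900 m
0.56 × 520 × 1.4×10⁻⁴ = 0.040768 m
Δh = 0.11000 + 0.027972 + 0.03900 + 0.040768 = 0.21774 m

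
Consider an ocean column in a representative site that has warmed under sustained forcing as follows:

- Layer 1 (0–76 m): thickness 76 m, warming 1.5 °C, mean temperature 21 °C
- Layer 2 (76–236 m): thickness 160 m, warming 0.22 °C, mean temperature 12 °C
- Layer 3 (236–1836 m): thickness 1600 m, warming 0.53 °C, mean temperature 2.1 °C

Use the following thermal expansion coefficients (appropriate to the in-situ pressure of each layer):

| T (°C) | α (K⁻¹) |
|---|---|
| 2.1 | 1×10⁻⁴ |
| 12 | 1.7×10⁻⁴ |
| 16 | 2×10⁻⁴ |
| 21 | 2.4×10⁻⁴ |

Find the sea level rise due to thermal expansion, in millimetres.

about 118 mm

Layer 1 at 21 °C → α = 2.4×10⁻⁴ K⁻¹
Layer 2 at 12 °C → α = 1.7×10⁻⁴ K⁻¹
Layer 3 at 2.1 °C → α = 1×10⁻⁴ K⁻¹
1.5 × 2.4×10⁻⁴ × 76 = 0.02736 m
76–236 m: 160 × 1.7×10⁻⁴ × 0.22 = 0.005984 m
1×10⁻⁴ × 1600 × 0.53 = 0.08480 m
Δh = 0.02736 + 0.005984 + 0.08480 = 0.118144 m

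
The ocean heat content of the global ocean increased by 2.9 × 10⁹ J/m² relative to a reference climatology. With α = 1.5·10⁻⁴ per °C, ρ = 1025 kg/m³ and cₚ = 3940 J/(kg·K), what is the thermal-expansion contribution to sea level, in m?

Δh = αQ/(ρcₚ) = 1.5×10⁻⁴ × 2.9×10⁹ / (1025 × 3940) ≈ 0.10771 m

Δh = 0.108 m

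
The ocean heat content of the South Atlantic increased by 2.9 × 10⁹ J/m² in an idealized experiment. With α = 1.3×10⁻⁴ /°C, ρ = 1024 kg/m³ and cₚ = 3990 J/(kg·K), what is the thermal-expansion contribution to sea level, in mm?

Δh = αQ/(ρcₚ) = 1.3×10⁻⁴ × 2.9×10⁹ / (1024 × 3990) ≈ 0.092272 m

about 92 mm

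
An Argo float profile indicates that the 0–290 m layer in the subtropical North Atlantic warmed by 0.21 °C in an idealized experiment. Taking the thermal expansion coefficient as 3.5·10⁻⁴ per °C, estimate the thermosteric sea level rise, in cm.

about 2.1 cm

Δh = αΔT·H = 3.5×10⁻⁴ × 0.21 × 290 = 0.021315 m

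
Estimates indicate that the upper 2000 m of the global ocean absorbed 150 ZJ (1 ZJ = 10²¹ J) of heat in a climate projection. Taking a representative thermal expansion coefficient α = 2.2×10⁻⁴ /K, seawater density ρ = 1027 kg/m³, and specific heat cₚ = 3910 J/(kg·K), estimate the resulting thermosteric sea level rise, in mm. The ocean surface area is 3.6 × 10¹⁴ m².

Per unit area: Q = 150×10²¹ / (3.6×10¹⁴) ≈ 4.167×10⁸ J/m²
Δh = αQ/(ρcₚ) = 2.2×10⁻⁴ × 4.167×10⁸ / (1027 × 3910) ≈ 0.02283 m

about 23 mm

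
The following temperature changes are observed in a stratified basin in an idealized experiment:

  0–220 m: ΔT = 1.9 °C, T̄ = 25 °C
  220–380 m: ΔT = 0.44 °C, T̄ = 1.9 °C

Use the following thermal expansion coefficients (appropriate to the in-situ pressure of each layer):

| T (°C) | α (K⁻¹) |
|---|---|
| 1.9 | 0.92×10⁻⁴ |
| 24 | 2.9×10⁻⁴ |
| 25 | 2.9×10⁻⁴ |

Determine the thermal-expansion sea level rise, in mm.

Layer 1 at 25 °C → α = 2.9×10⁻⁴ K⁻¹
Layer 2 at 1.9 °C → α = 0.92×10⁻⁴ K⁻¹
0–220 m: 2.9×10⁻⁴ × 220 × 1.9 = 0.12122 m
Layer 2: 0.92×10⁻⁴ × 0.44 × 160 = 0.0064768 m
Δh = 0.12122 + 0.0064768 = 0.1276968 m

Δh ≈ 128 mm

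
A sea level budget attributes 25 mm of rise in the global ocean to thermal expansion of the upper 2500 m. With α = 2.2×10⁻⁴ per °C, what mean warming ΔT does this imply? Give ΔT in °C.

ΔT = Δh/(αH) = 0.025 / (2.2×10⁻⁴ × 2500) ≈ 0.04545 °C

ΔT ≈ 0.0455 °C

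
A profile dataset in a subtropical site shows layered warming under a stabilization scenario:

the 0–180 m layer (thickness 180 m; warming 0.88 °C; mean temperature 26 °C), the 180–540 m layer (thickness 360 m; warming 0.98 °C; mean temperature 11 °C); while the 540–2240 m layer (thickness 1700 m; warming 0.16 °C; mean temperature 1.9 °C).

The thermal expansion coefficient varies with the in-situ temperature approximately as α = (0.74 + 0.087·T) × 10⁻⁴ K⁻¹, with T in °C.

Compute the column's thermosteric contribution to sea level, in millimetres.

Layer 1: α = (0.74 + 0.087×26)×10⁻⁴ = 3.002×10⁻⁴ K⁻¹
Layer 2: α = (0.74 + 0.087×11)×10⁻⁴ = 1.697×10⁻⁴ K⁻¹
Layer 3: α = (0.74 + 0.087×1.9)×10⁻⁴ = 0.9053×10⁻⁴ K⁻¹
0.88 × 3.002×10⁻⁴ × 180 = 0.04755168 m
1.697×10⁻⁴ × 360 × 0.98 = 0.05987016 m
540–2240 m: 1700 × 0.16 × 0.9053×10⁻⁴ = 0.02462416 m
Δh = 0.04755168 + 0.05987016 + 0.02462416 = 0.132046 m

Δh ≈ 132 mm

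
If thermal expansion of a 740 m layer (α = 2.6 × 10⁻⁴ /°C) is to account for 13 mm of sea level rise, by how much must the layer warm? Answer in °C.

ΔT = Δh/(αH) = 0.013 / (2.6×10⁻⁴ × 740) ≈ 0.06757 °C

ΔT ≈ 0.0676 °C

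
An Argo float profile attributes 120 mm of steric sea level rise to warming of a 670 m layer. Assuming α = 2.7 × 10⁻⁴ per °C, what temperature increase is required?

ΔT = Δh/(αH) = 0.12 / (2.7×10⁻⁴ × 670) ≈ 0.6633 °C

about 0.663 °C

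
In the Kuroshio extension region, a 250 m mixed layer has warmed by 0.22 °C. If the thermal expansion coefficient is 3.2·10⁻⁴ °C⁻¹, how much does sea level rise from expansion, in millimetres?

17.6 mm

Δh = αΔT·H = 3.2×10⁻⁴ × 0.22 × 250 = 0.01760 m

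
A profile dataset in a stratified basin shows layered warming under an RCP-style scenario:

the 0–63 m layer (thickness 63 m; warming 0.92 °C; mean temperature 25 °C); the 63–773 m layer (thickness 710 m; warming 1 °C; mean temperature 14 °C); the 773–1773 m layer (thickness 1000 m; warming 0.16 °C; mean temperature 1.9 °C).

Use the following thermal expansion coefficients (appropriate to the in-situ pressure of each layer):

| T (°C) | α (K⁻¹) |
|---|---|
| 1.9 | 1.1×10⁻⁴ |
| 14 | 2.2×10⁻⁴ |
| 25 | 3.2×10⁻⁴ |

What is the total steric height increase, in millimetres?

Δh = 190 mm

Layer 1 at 25 °C → α = 3.2×10⁻⁴ K⁻¹
Layer 2 at 14 °C → α = 2.2×10⁻⁴ K⁻¹
Layer 3 at 1.9 °C → α = 1.1×10⁻⁴ K⁻¹
63 × 3.2×10⁻⁴ × 0.92 = 0.0185472 m
63–773 m: 2.2×10⁻⁴ × 710 × 1 = 0.15620 m
Layer 3: 1000 × 0.16 × 1.1×10⁻⁴ = 0.01760 m
Δh = 0.0185472 + 0.15620 + 0.01760 = 0.1923472 m ≈ 190 mm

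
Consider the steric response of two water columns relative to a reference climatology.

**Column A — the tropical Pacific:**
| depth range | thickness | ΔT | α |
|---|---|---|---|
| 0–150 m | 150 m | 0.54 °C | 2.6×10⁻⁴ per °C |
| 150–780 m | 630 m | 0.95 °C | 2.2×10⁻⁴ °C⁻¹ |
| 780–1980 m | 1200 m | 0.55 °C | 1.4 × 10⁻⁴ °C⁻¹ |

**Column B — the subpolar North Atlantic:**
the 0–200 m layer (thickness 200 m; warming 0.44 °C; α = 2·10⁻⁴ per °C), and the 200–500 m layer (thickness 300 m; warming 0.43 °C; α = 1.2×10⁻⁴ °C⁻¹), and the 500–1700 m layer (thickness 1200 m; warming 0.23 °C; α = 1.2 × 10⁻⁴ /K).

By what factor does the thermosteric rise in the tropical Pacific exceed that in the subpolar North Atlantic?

3.70

A Layer 1: 2.6×10⁻⁴ × 150 × 0.54 = 0.02106 m
A 150–780 m: 0.95 × 2.2×10⁻⁴ × 630 = 0.13167 m
A Layer 3: 1.4×10⁻⁴ × 1200 × 0.55 = 0.09240 m
A total: 0.24513 m
B 2×10⁻⁴ × 200 × 0.44 = 0.01760 m
B 200–500 m: 300 × 0.43 × 1.2×10⁻⁴ = 0.01548 m
B Layer 3: 1200 × 0.23 × 1.2×10⁻⁴ = 0.03312 m
B total: 0.06620 m
Ratio: 0.24513 / 0.06620 ≈ 3.703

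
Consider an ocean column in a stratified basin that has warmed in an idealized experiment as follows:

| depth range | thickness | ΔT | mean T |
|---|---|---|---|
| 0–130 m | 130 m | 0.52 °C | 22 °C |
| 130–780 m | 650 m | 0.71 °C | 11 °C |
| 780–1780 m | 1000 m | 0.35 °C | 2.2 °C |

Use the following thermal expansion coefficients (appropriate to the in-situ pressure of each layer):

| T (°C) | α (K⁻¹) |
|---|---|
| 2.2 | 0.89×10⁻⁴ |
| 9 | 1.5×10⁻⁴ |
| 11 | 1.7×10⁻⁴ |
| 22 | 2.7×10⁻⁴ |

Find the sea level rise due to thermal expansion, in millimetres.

Layer 1 at 22 °C → α = 2.7×10⁻⁴ K⁻¹
Layer 2 at 11 °C → α = 1.7×10⁻⁴ K⁻¹
Layer 3 at 2.2 °C → α = 0.89×10⁻⁴ K⁻¹
Layer 1: 2.7×10⁻⁴ × 130 × 0.52 = 0.018252 m
130–780 m: 1.7×10⁻⁴ × 0.71 × 650 = 0.078455 m
0.89×10⁻⁴ × 1000 × 0.35 = 0.03115 m
Δh = 0.018252 + 0.078455 + 0.03115 = 0.127857 m

Δh ≈ 128 mm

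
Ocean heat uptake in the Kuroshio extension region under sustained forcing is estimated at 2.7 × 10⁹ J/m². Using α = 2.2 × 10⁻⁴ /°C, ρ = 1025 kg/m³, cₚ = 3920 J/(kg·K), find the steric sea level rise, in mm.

Δh = 150 mm

Δh = αQ/(ρcₚ) = 2.2×10⁻⁴ × 2.7×10⁹ / (1025 × 3920) ≈ 0.14783 m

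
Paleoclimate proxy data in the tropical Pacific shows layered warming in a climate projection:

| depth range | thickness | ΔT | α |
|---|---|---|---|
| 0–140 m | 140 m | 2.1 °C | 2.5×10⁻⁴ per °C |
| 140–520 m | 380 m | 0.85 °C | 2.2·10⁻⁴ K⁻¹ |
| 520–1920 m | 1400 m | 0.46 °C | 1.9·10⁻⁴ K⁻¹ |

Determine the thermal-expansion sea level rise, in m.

0.267 m of thermosteric rise

0–140 m: 140 × 2.1 × 2.5×10⁻⁴ = 0.07350 m
140–520 m: 0.85 × 380 × 2.2×10⁻⁴ = 0.07106 m
520–1920 m: 1400 × 1.9×10⁻⁴ × 0.46 = 0.12236 m
Δh = 0.07350 + 0.07106 + 0.12236 = 0.26692 m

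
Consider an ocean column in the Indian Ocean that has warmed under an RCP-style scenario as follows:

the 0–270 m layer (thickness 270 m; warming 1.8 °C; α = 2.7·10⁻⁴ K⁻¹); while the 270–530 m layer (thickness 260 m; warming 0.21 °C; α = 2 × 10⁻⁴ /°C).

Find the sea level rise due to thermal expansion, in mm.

2.7×10⁻⁴ × 1.8 × 270 = 0.13122 m
Layer 2: 0.21 × 260 × 2×10⁻⁴ = 0.01092 m
Δh = 0.13122 + 0.01092 = 0.14214 m ≈ 142 mm

142 mm of thermosteric rise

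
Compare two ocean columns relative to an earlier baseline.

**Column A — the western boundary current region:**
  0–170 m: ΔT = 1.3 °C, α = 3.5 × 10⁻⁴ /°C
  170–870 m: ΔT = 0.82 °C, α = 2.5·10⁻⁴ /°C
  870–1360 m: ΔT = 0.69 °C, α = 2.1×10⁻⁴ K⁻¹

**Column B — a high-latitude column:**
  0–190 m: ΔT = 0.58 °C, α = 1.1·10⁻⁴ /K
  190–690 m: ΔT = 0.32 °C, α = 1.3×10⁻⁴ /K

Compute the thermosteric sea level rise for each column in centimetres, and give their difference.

A 1.3 × 170 × 3.5×10⁻⁴ = 0.07735 m
A 170–870 m: 700 × 0.82 × 2.5×10⁻⁴ = 0.14350 m
A 0.69 × 490 × 2.1×10⁻⁴ = 0.071001 m
A total: 0.291851 m
B 0–190 m: 190 × 0.58 × 1.1×10⁻⁴ = 0.012122 m
B 500 × 1.3×10⁻⁴ × 0.32 = 0.02080 m
B total: 0.032922 m
Difference: 0.291851 − 0.032922 = 0.258929 m

Δh_A ≈ 29.2 cm, Δh_B ≈ 3.29 cm; difference ≈ 25.9 cm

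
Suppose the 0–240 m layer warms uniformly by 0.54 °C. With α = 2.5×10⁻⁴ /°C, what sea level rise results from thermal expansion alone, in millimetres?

Δh = 32 mm

Δh = αΔT·H = 2.5×10⁻⁴ × 0.54 × 240 = 0.03240 m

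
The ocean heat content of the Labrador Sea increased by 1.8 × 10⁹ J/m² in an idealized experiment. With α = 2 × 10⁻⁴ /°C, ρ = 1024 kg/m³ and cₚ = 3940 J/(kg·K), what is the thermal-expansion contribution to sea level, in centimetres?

Δh = αQ/(ρcₚ) = 2×10⁻⁴ × 1.8×10⁹ / (1024 × 3940) ≈ 0.089229 m

Δh ≈ 8.92 cm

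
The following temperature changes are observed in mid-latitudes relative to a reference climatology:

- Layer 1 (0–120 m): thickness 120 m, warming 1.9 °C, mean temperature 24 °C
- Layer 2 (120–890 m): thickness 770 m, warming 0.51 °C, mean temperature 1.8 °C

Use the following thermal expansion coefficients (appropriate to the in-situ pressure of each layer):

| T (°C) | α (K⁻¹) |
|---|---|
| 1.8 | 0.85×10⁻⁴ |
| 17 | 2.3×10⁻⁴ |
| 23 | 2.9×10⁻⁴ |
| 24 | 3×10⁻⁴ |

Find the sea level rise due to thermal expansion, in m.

Layer 1 at 24 °C → α = 3×10⁻⁴ K⁻¹
Layer 2 at 1.8 °C → α = 0.85×10⁻⁴ K⁻¹
120 × 3×10⁻⁴ × 1.9 = 0.06840 m
Layer 2: 0.51 × 0.85×10⁻⁴ × 770 = 0.0333795 m
Δh = 0.06840 + 0.0333795 = 0.1017795 m ≈ 0.10 m

about 0.10 m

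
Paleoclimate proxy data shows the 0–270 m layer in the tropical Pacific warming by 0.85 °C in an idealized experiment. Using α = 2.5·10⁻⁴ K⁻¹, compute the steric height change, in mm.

Δh = αΔT·H = 2.5×10⁻⁴ × 0.85 × 270 = 0.057375 m

about 57.4 mm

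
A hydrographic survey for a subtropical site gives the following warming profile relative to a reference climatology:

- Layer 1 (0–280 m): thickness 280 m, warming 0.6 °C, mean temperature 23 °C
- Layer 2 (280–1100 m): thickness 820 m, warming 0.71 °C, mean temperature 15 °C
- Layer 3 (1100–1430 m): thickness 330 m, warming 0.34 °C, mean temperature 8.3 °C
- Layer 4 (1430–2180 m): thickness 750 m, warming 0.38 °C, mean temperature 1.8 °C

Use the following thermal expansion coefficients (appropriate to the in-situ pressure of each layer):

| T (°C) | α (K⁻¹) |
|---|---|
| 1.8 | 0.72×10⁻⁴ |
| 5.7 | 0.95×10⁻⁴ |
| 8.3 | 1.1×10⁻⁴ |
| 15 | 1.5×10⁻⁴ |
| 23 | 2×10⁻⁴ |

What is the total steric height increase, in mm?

Layer 1 at 23 °C → α = 2×10⁻⁴ K⁻¹
Layer 2 at 15 °C → α = 1.5×10⁻⁴ K⁻¹
Layer 3 at 8.3 °C → α = 1.1×10⁻⁴ K⁻¹
Layer 4 at 1.8 °C → α = 0.72×10⁻⁴ K⁻¹
280 × 0.6 × 2×10⁻⁴ = 0.03360 m
280–1100 m: 820 × 1.5×10⁻⁴ × 0.71 = 0.08733 m
1100–1430 m: 1.1×10⁻⁴ × 0.34 × 330 = 0.012342 m
1430–2180 m: 0.38 × 0.72×10⁻⁴ × 750 = 0.02052 m
Δh = 0.03360 + 0.08733 + 0.012342 + 0.02052 = 0.153792 m

154 mm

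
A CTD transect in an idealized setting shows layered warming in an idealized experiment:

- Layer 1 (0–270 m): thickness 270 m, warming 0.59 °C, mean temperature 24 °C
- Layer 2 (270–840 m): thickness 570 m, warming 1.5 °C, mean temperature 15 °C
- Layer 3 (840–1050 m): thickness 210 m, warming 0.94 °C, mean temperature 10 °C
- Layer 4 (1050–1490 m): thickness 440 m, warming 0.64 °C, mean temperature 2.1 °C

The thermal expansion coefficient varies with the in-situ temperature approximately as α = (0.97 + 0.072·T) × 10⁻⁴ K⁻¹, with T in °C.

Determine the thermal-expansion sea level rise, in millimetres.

Layer 1: α = (0.97 + 0.072×24)×10⁻⁴ = 2.698×10⁻⁴ K⁻¹
Layer 2: α = (0.97 + 0.072×15)×10⁻⁴ = 2.05×10⁻⁴ K⁻¹
Layer 3: α = (0.97 + 0.072×10)×10⁻⁴ = 1.69×10⁻⁴ K⁻¹
Layer 4: α = (0.97 + 0.072×2.1)×10⁻⁴ = 1.1212×10⁻⁴ K⁻¹
2.698×10⁻⁴ × 270 × 0.59 = 0.04297914 m
270–840 m: 570 × 1.5 × 2.05×10⁻⁴ = 0.175275 m
1.69×10⁻⁴ × 210 × 0.94 = 0.0333606 m
1050–1490 m: 0.64 × 1.1212×10⁻⁴ × 440 = 0.031572992 m
Δh = 0.04297914 + 0.175275 + 0.0333606 + 0.031572992 = 0.283187732 m

Δh = 283 mm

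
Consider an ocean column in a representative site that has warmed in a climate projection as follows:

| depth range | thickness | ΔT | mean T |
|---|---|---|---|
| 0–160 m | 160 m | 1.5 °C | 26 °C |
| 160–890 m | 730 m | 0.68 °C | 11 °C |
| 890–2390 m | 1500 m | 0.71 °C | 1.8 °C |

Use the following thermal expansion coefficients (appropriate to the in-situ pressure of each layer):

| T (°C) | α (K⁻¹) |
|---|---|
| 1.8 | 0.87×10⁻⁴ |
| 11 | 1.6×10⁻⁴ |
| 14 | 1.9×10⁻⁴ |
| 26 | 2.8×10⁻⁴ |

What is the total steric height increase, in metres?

Layer 1 at 26 °C → α = 2.8×10⁻⁴ K⁻¹
Layer 2 at 11 °C → α = 1.6×10⁻⁴ K⁻¹
Layer 3 at 1.8 °C → α = 0.87×10⁻⁴ K⁻¹
Layer 1: 2.8×10⁻⁴ × 160 × 1.5 = 0.06720 m
1.6×10⁻⁴ × 730 × 0.68 = 0.079424 m
890–2390 m: 0.71 × 1500 × 0.87×10⁻⁴ = 0.092655 m
Δh = 0.06720 + 0.079424 + 0.092655 = 0.239279 m ≈ 0.239 m

Δh = 0.239 m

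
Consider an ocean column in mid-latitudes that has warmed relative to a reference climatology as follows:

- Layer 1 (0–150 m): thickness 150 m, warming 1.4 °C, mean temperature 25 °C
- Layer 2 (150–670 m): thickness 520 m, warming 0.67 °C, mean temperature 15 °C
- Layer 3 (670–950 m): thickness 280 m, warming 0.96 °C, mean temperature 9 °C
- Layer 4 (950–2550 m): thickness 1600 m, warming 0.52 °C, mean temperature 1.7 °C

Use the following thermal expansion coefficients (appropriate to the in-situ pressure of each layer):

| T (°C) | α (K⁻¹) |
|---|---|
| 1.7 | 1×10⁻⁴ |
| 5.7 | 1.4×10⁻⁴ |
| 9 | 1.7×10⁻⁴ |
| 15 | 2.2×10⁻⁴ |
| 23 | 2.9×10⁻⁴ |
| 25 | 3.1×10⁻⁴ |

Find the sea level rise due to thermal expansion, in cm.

27.1 cm

Layer 1 at 25 °C → α = 3.1×10⁻⁴ K⁻¹
Layer 2 at 15 °C → α = 2.2×10⁻⁴ K⁻¹
Layer 3 at 9 °C → α = 1.7×10⁻⁴ K⁻¹
Layer 4 at 1.7 °C → α = 1×10⁻⁴ K⁻¹
0–150 m: 3.1×10⁻⁴ × 150 × 1.4 = 0.06510 m
2.2×10⁻⁴ × 520 × 0.67 = 0.076648 m
670–950 m: 0.96 × 1.7×10⁻⁴ × 280 = 0.045696 m
950–2550 m: 0.52 × 1×10⁻⁴ × 1600 = 0.08320 m
Δh = 0.06510 + 0.076648 + 0.045696 + 0.08320 = 0.270644 m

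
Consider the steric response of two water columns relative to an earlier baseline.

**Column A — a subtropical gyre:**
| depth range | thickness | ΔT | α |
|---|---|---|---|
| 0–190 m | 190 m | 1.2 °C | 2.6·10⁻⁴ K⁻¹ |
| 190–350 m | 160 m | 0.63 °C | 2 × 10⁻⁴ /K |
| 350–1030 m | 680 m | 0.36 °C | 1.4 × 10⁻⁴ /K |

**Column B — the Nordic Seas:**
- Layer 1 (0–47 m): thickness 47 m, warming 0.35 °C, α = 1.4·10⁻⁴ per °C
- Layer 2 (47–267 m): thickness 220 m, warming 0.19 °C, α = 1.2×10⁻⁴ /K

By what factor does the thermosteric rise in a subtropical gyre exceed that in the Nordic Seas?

a factor of 15.5

A 0–190 m: 2.6×10⁻⁴ × 190 × 1.2 = 0.05928 m
A 190–350 m: 0.63 × 160 × 2×10⁻⁴ = 0.02016 m
A 350–1030 m: 1.4×10⁻⁴ × 680 × 0.36 = 0.034272 m
A total: 0.113712 m
B 0–47 m: 47 × 1.4×10⁻⁴ × 0.35 = 0.002303 m
B 1.2×10⁻⁴ × 0.19 × 220 = 0.005016 m
B total: 0.007319 m
Ratio: 0.113712 / 0.007319 ≈ 15.54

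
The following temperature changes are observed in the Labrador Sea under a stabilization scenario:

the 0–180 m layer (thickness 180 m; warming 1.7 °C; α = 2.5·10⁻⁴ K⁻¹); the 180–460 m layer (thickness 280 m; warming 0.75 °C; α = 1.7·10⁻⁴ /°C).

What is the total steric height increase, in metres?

0.11 m

1.7 × 2.5×10⁻⁴ × 180 = 0.07650 m
Layer 2: 1.7×10⁻⁴ × 280 × 0.75 = 0.03570 m
Δh = 0.07650 + 0.03570 = 0.11220 m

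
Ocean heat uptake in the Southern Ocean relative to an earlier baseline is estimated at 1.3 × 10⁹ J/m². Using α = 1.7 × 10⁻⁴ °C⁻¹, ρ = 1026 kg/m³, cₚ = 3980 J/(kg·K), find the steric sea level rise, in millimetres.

Δh = αQ/(ρcₚ) = 1.7×10⁻⁴ × 1.3×10⁹ / (1026 × 3980) ≈ 0.054121 m

54.1 mm of thermosteric rise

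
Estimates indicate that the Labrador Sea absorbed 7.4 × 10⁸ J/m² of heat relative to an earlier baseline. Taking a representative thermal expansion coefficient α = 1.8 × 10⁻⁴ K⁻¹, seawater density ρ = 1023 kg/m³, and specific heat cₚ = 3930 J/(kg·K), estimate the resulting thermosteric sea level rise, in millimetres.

33.1 mm of thermosteric rise

Δh = αQ/(ρcₚ) = 1.8×10⁻⁴ × 7.4×10⁸ / (1023 × 3930) ≈ 0.033131 m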